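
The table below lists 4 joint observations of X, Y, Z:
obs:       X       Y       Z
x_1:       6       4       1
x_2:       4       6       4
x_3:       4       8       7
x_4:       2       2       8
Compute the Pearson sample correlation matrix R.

Step 1 — column means:
  mean(X) = (6 + 4 + 4 + 2) / 4 = 16/4 = 4
  mean(Y) = (4 + 6 + 8 + 2) / 4 = 20/4 = 5
  mean(Z) = (1 + 4 + 7 + 8) / 4 = 20/4 = 5

Step 2 — sample variances and covariances s[i,j] = (1/(n-1)) · Σ_k (x_{k,i} - mean_i) · (x_{k,j} - mean_j), with n-1 = 3:
  s[X,X] = ((2)·(2) + (0)·(0) + (0)·(0) + (-2)·(-2)) / 3 = 8/3 = 2.6667
  s[X,Y] = ((2)·(-1) + (0)·(1) + (0)·(3) + (-2)·(-3)) / 3 = 4/3 = 1.3333
  s[X,Z] = ((2)·(-4) + (0)·(-1) + (0)·(2) + (-2)·(3)) / 3 = -14/3 = -4.6667
  s[Y,Y] = ((-1)·(-1) + (1)·(1) + (3)·(3) + (-3)·(-3)) / 3 = 20/3 = 6.6667
  s[Y,Z] = ((-1)·(-4) + (1)·(-1) + (3)·(2) + (-3)·(3)) / 3 = 0/3 = 0
  s[Z,Z] = ((-4)·(-4) + (-1)·(-1) + (2)·(2) + (3)·(3)) / 3 = 30/3 = 10
  Sample standard deviations s_i = √(s[i,i]):
  s(X) = √(2.6667) = 1.633
  s(Y) = √(6.6667) = 2.582
  s(Z) = √(10) = 3.1623

Step 3 — r_{ij} = s_{ij} / (s_i · s_j):
  r[X,X] = 1 (diagonal).
  r[X,Y] = 1.3333 / (1.633 · 2.582) = 1.3333 / 4.2164 = 0.3162
  r[X,Z] = -4.6667 / (1.633 · 3.1623) = -4.6667 / 5.164 = -0.9037
  r[Y,Y] = 1 (diagonal).
  r[Y,Z] = 0 / (2.582 · 3.1623) = 0 / 8.165 = 0
  r[Z,Z] = 1 (diagonal).

R is symmetric with unit diagonal. Assembling:

R = [[1, 0.3162, -0.9037],
 [0.3162, 1, 0],
 [-0.9037, 0, 1]]


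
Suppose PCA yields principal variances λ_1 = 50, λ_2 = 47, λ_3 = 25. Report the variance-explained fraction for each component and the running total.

Step 1 — total variance = trace(Sigma) = Σ λ_i = 50 + 47 + 25 = 122.

Step 2 — fraction explained by component i = λ_i / Σ λ:
  PC1: 50/122 = 0.4098
  PC2: 47/122 = 0.3852
  PC3: 25/122 = 0.2049

Step 3 — cumulative fraction after k components = (λ_1 + ... + λ_k) / Σ λ:
  k = 1: 50/122 = 0.4098
  k = 2: (50 + 47)/122 = 97/122 = 0.7951
  k = 3: (50 + 47 + 25)/122 = 122/122 = 1

Summary (fraction, with percent):

explained: PC1 0.4098 (40.98%), PC2 0.3852 (38.52%), PC3 0.2049 (20.49%);  cumulative: 0.4098, 0.7951, 1


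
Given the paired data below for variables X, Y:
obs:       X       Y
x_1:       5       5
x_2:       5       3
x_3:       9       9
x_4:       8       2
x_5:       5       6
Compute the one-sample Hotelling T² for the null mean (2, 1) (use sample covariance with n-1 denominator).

Step 1 — sample mean vector:
  mean(X) = (5 + 5 + 9 + 8 + 5) / 5 = 32/5 = 6.4
  mean(Y) = (5 + 3 + 9 + 2 + 6) / 5 = 25/5 = 5
  x̄ = (6.4, 5),  deviation x̄ - mu_0 = (6.4, 5) - (2, 1) = (4.4, 4).

Step 2 — sample covariance matrix, S[i,j] = (1/(n-1)) · Σ_k (x_{k,i} - mean_i) · (x_{k,j} - mean_j), divisor n-1 = 4:
  S[X,X] = ((-1.4)·(-1.4) + (-1.4)·(-1.4) + (2.6)·(2.6) + (1.6)·(1.6) + (-1.4)·(-1.4)) / 4 = 15.2/4 = 3.8
  S[X,Y] = ((-1.4)·(0) + (-1.4)·(-2) + (2.6)·(4) + (1.6)·(-3) + (-1.4)·(1)) / 4 = 7/4 = 1.75
  S[Y,Y] = ((0)·(0) + (-2)·(-2) + (4)·(4) + (-3)·(-3) + (1)·(1)) / 4 = 30/4 = 7.5
  S = [[3.8, 1.75],
 [1.75, 7.5]].

Step 3 — invert S. det(S) = 3.8·7.5 - (1.75)² = 25.4375.
  S^{-1} = (1/det) · [[d, -b], [-b, a]] = [[0.2948, -0.0688],
 [-0.0688, 0.1494]].

Step 4 — quadratic form (x̄ - mu_0)^T · S^{-1} · (x̄ - mu_0):
  S^{-1} · (x̄ - mu_0) = (1.0221, 0.2948),
  (x̄ - mu_0)^T · [...] = (4.4)·(1.0221) + (4)·(0.2948) = 5.6767.

Step 5 — scale by n: T² = 5 · 5.6767 = 28.3833.

T² ≈ 28.3833


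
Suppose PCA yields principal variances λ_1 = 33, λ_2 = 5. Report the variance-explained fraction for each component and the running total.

Step 1 — total variance = trace(Sigma) = Σ λ_i = 33 + 5 = 38.

Step 2 — fraction explained by component i = λ_i / Σ λ:
  PC1: 33/38 = 0.8684
  PC2: 5/38 = 0.1316

Step 3 — cumulative fraction after k components = (λ_1 + ... + λ_k) / Σ λ:
  k = 1: 33/38 = 0.8684
  k = 2: (33 + 5)/38 = 38/38 = 1

Summary (fraction, with percent):

explained: PC1 0.8684 (86.84%), PC2 0.1316 (13.16%);  cumulative: 0.8684, 1


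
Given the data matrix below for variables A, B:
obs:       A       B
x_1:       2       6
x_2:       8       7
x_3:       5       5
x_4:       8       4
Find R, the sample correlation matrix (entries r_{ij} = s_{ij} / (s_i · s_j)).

Step 1 — column means:
  mean(A) = (2 + 8 + 5 + 8) / 4 = 23/4 = 5.75
  mean(B) = (6 + 7 + 5 + 4) / 4 = 22/4 = 5.5

Step 2 — sample variances and covariances s[i,j] = (1/(n-1)) · Σ_k (x_{k,i} - mean_i) · (x_{k,j} - mean_j), with n-1 = 3:
  s[A,A] = ((-3.75)·(-3.75) + (2.25)·(2.25) + (-0.75)·(-0.75) + (2.25)·(2.25)) / 3 = 24.75/3 = 8.25
  s[A,B] = ((-3.75)·(0.5) + (2.25)·(1.5) + (-0.75)·(-0.5) + (2.25)·(-1.5)) / 3 = -1.5/3 = -0.5
  s[B,B] = ((0.5)·(0.5) + (1.5)·(1.5) + (-0.5)·(-0.5) + (-1.5)·(-1.5)) / 3 = 5/3 = 1.6667
  Sample standard deviations s_i = √(s[i,i]):
  s(A) = √(8.25) = 2.8723
  s(B) = √(1.6667) = 1.291

Step 3 — r_{ij} = s_{ij} / (s_i · s_j):
  r[A,A] = 1 (diagonal).
  r[A,B] = -0.5 / (2.8723 · 1.291) = -0.5 / 3.7081 = -0.1348
  r[B,B] = 1 (diagonal).

R is symmetric with unit diagonal. Assembling:

R = [[1, -0.1348],
 [-0.1348, 1]]


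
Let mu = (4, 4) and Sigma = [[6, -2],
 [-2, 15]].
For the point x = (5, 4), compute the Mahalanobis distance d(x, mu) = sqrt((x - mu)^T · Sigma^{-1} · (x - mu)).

Step 1 — centre the observation: (x - mu) = (1, 0).

Step 2 — invert Sigma. det(Sigma) = 6·15 - (-2)² = 86.
  Sigma^{-1} = (1/det) · [[d, -b], [-b, a]] = [[0.1744, 0.0233],
 [0.0233, 0.0698]].

Step 3 — form the quadratic (x - mu)^T · Sigma^{-1} · (x - mu):
  Sigma^{-1} · (x - mu) = (0.1744, 0.0233).
  (x - mu)^T · [Sigma^{-1} · (x - mu)] = (1)·(0.1744) + (0)·(0.0233) = 0.1744.

Step 4 — take square root: d = √(0.1744) ≈ 0.4176.

d(x, mu) = √(0.1744) ≈ 0.4176


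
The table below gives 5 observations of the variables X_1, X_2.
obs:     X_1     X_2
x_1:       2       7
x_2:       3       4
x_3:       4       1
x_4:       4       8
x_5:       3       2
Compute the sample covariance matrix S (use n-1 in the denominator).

Step 1 — column means:
  mean(X_1) = (2 + 3 + 4 + 4 + 3) / 5 = 16/5 = 3.2
  mean(X_2) = (7 + 4 + 1 + 8 + 2) / 5 = 22/5 = 4.4

Step 2 — sample covariance S[i,j] = (1/(n-1)) · Σ_k (x_{k,i} - mean_i) · (x_{k,j} - mean_j), with n-1 = 4.
  S[X_1,X_1] = ((-1.2)·(-1.2) + (-0.2)·(-0.2) + (0.8)·(0.8) + (0.8)·(0.8) + (-0.2)·(-0.2)) / 4 = 2.8/4 = 0.7
  S[X_1,X_2] = ((-1.2)·(2.6) + (-0.2)·(-0.4) + (0.8)·(-3.4) + (0.8)·(3.6) + (-0.2)·(-2.4)) / 4 = -2.4/4 = -0.6
  S[X_2,X_2] = ((2.6)·(2.6) + (-0.4)·(-0.4) + (-3.4)·(-3.4) + (3.6)·(3.6) + (-2.4)·(-2.4)) / 4 = 37.2/4 = 9.3

S is symmetric (S[j,i] = S[i,j]). Assembling:

S = [[0.7, -0.6],
 [-0.6, 9.3]]


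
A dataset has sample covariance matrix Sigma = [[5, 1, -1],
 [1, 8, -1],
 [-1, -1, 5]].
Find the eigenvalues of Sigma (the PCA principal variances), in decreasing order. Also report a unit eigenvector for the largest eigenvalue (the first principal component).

Step 1 — characteristic polynomial p(λ) = det(λI - Sigma) = λ³ - tr·λ² + c_1·λ - det, where tr = trace, c_1 = sum of the principal 2×2 minors, det = det(Sigma):
  tr = 5 + 8 + 5 = 18,
  c_1 = (5·8 - (1)²) + (5·5 - (-1)²) + (8·5 - (-1)²) = 39 + 24 + 39 = 102,
  det = 5·(8·5 - (-1)²) - (1)·((1)·5 - (-1)·(-1)) + (-1)·((1)·(-1) - 8·(-1)) = 5·(39) - (1)·(4) + (-1)·(7) = 184.
  So p(λ) = λ³ - 18λ² + 102λ - 184.
Step 2 — look for an integer root (rational root theorem: any rational root is an integer divisor of 184). Testing λ = 4:
  p(4) = 64 - 288 + 408 - 184 = 0  ✓
  Dividing out (λ - 4): p(λ) = (λ - 4)(λ² - 14λ + 46).
Step 3 — remaining eigenvalues from the quadratic λ² - 14λ + 46 = 0:
  Δ = 14² - 4·46 = 196 - 184 = 12,  λ = (14 ± √12)/2 = (14 ± 3.4641)/2 ≈ 8.7321 or 5.2679.
  Sorted: λ_1 = 8.7321,  λ_2 = 5.2679,  λ_3 = 4  (check: sum = 18 = tr ✓).

Step 4 — unit eigenvector for λ_1 ≈ 8.7321: v spans the null space of (Sigma - λ_1 I), whose rows are
  r_1 = (-3.7321, 1, -1),  r_2 = (1, -0.7321, -1),  r_3 = (-1, -1, -3.7321).
  v is orthogonal to every row, so take v ∝ r_1 × r_2 = ((1)·(-1) - (-1)·(-0.7321), (-1)·(1) - (-3.7321)·(-1), (-3.7321)·(-0.7321) - (1)·(1)) ≈ (-1.7321, -4.7321, 1.7321).
  Rescale (multiply by -1 so the first nonzero entry is positive): u = (1.7321, 4.7321, -1.7321).
  ||u|| = √((1.7321)² + (4.7321)² + (-1.7321)²) = √(28.3923) ≈ 5.3284,  v_1 = u/||u|| ≈ (0.3251, 0.8881, -0.3251) (||v_1|| = 1).

λ_1 = 8.7321,  λ_2 = 5.2679,  λ_3 = 4;  v_1 ≈ (0.3251, 0.8881, -0.3251)


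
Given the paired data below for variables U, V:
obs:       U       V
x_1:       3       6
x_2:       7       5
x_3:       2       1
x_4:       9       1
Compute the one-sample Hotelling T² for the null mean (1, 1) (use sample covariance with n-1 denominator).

Step 1 — sample mean vector:
  mean(U) = (3 + 7 + 2 + 9) / 4 = 21/4 = 5.25
  mean(V) = (6 + 5 + 1 + 1) / 4 = 13/4 = 3.25
  x̄ = (5.25, 3.25),  deviation x̄ - mu_0 = (5.25, 3.25) - (1, 1) = (4.25, 2.25).

Step 2 — sample covariance matrix, S[i,j] = (1/(n-1)) · Σ_k (x_{k,i} - mean_i) · (x_{k,j} - mean_j), divisor n-1 = 3:
  S[U,U] = ((-2.25)·(-2.25) + (1.75)·(1.75) + (-3.25)·(-3.25) + (3.75)·(3.75)) / 3 = 32.75/3 = 10.9167
  S[U,V] = ((-2.25)·(2.75) + (1.75)·(1.75) + (-3.25)·(-2.25) + (3.75)·(-2.25)) / 3 = -4.25/3 = -1.4167
  S[V,V] = ((2.75)·(2.75) + (1.75)·(1.75) + (-2.25)·(-2.25) + (-2.25)·(-2.25)) / 3 = 20.75/3 = 6.9167
  S = [[10.9167, -1.4167],
 [-1.4167, 6.9167]].

Step 3 — invert S. det(S) = 10.9167·6.9167 - (-1.4167)² = 73.5.
  S^{-1} = (1/det) · [[d, -b], [-b, a]] = [[0.0941, 0.0193],
 [0.0193, 0.1485]].

Step 4 — quadratic form (x̄ - mu_0)^T · S^{-1} · (x̄ - mu_0):
  S^{-1} · (x̄ - mu_0) = (0.4433, 0.4161),
  (x̄ - mu_0)^T · [...] = (4.25)·(0.4433) + (2.25)·(0.4161) = 2.8203.

Step 5 — scale by n: T² = 4 · 2.8203 = 11.2812.

T² ≈ 11.2812


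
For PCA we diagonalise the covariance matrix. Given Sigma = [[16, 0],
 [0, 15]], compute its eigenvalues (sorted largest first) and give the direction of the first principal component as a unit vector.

Step 1 — characteristic polynomial of 2×2 Sigma:
  det(Sigma - λI) = λ² - trace · λ + det = 0.
  trace = 16 + 15 = 31, det = 16·15 - (0)² = 240.
Step 2 — discriminant:
  Δ = trace² - 4·det = 961 - 960 = 1.
Step 3 — eigenvalues:
  λ = (trace ± √Δ)/2 = (31 ± 1)/2,
  λ_1 = 16,  λ_2 = 15.

Step 4 — unit eigenvector for λ_1: Sigma is diagonal, so its eigenvectors are the coordinate axes. λ_1 = 16 is the diagonal entry on the first coordinate axis, hence
  v_1 = (1, 0) (||v_1|| = 1).

λ_1 = 16,  λ_2 = 15;  v_1 ≈ (1, 0)


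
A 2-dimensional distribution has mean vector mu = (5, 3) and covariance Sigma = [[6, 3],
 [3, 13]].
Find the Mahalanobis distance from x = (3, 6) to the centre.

Step 1 — centre the observation: (x - mu) = (-2, 3).

Step 2 — invert Sigma. det(Sigma) = 6·13 - (3)² = 69.
  Sigma^{-1} = (1/det) · [[d, -b], [-b, a]] = [[0.1884, -0.0435],
 [-0.0435, 0.087]].

Step 3 — form the quadratic (x - mu)^T · Sigma^{-1} · (x - mu):
  Sigma^{-1} · (x - mu) = (-0.5072, 0.3478).
  (x - mu)^T · [Sigma^{-1} · (x - mu)] = (-2)·(-0.5072) + (3)·(0.3478) = 2.058.

Step 4 — take square root: d = √(2.058) ≈ 1.4346.

d(x, mu) = √(2.058) ≈ 1.4346


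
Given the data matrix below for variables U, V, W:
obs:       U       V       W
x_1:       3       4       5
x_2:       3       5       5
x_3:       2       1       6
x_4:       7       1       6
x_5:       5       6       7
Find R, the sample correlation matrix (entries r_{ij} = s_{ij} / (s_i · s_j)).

Step 1 — column means:
  mean(U) = (3 + 3 + 2 + 7 + 5) / 5 = 20/5 = 4
  mean(V) = (4 + 5 + 1 + 1 + 6) / 5 = 17/5 = 3.4
  mean(W) = (5 + 5 + 6 + 6 + 7) / 5 = 29/5 = 5.8

Step 2 — sample variances and covariances s[i,j] = (1/(n-1)) · Σ_k (x_{k,i} - mean_i) · (x_{k,j} - mean_j), with n-1 = 4:
  s[U,U] = ((-1)·(-1) + (-1)·(-1) + (-2)·(-2) + (3)·(3) + (1)·(1)) / 4 = 16/4 = 4
  s[U,V] = ((-1)·(0.6) + (-1)·(1.6) + (-2)·(-2.4) + (3)·(-2.4) + (1)·(2.6)) / 4 = -2/4 = -0.5
  s[U,W] = ((-1)·(-0.8) + (-1)·(-0.8) + (-2)·(0.2) + (3)·(0.2) + (1)·(1.2)) / 4 = 3/4 = 0.75
  s[V,V] = ((0.6)·(0.6) + (1.6)·(1.6) + (-2.4)·(-2.4) + (-2.4)·(-2.4) + (2.6)·(2.6)) / 4 = 21.2/4 = 5.3
  s[V,W] = ((0.6)·(-0.8) + (1.6)·(-0.8) + (-2.4)·(0.2) + (-2.4)·(0.2) + (2.6)·(1.2)) / 4 = 0.4/4 = 0.1
  s[W,W] = ((-0.8)·(-0.8) + (-0.8)·(-0.8) + (0.2)·(0.2) + (0.2)·(0.2) + (1.2)·(1.2)) / 4 = 2.8/4 = 0.7
  Sample standard deviations s_i = √(s[i,i]):
  s(U) = √(4) = 2
  s(V) = √(5.3) = 2.3022
  s(W) = √(0.7) = 0.8367

Step 3 — r_{ij} = s_{ij} / (s_i · s_j):
  r[U,U] = 1 (diagonal).
  r[U,V] = -0.5 / (2 · 2.3022) = -0.5 / 4.6043 = -0.1086
  r[U,W] = 0.75 / (2 · 0.8367) = 0.75 / 1.6733 = 0.4482
  r[V,V] = 1 (diagonal).
  r[V,W] = 0.1 / (2.3022 · 0.8367) = 0.1 / 1.9261 = 0.0519
  r[W,W] = 1 (diagonal).

R is symmetric with unit diagonal. Assembling:

R = [[1, -0.1086, 0.4482],
 [-0.1086, 1, 0.0519],
 [0.4482, 0.0519, 1]]


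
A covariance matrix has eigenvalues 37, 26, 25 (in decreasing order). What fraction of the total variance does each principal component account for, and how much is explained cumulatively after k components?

Step 1 — total variance = trace(Sigma) = Σ λ_i = 37 + 26 + 25 = 88.

Step 2 — fraction explained by component i = λ_i / Σ λ:
  PC1: 37/88 = 0.4205
  PC2: 26/88 = 0.2955
  PC3: 25/88 = 0.2841

Step 3 — cumulative fraction after k components = (λ_1 + ... + λ_k) / Σ λ:
  k = 1: 37/88 = 0.4205
  k = 2: (37 + 26)/88 = 63/88 = 0.7159
  k = 3: (37 + 26 + 25)/88 = 88/88 = 1

Summary (fraction, with percent):

explained: PC1 0.4205 (42.05%), PC2 0.2955 (29.55%), PC3 0.2841 (28.41%);  cumulative: 0.4205, 0.7159, 1


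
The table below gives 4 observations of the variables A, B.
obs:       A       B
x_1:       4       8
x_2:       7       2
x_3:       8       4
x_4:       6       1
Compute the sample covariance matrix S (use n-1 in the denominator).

Step 1 — column means:
  mean(A) = (4 + 7 + 8 + 6) / 4 = 25/4 = 6.25
  mean(B) = (8 + 2 + 4 + 1) / 4 = 15/4 = 3.75

Step 2 — sample covariance S[i,j] = (1/(n-1)) · Σ_k (x_{k,i} - mean_i) · (x_{k,j} - mean_j), with n-1 = 3.
  S[A,A] = ((-2.25)·(-2.25) + (0.75)·(0.75) + (1.75)·(1.75) + (-0.25)·(-0.25)) / 3 = 8.75/3 = 2.9167
  S[A,B] = ((-2.25)·(4.25) + (0.75)·(-1.75) + (1.75)·(0.25) + (-0.25)·(-2.75)) / 3 = -9.75/3 = -3.25
  S[B,B] = ((4.25)·(4.25) + (-1.75)·(-1.75) + (0.25)·(0.25) + (-2.75)·(-2.75)) / 3 = 28.75/3 = 9.5833

S is symmetric (S[j,i] = S[i,j]). Assembling:

S = [[2.9167, -3.25],
 [-3.25, 9.5833]]


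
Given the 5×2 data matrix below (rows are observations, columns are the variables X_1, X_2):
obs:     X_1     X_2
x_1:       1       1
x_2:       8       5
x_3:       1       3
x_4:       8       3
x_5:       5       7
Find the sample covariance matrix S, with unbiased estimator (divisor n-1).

Step 1 — column means:
  mean(X_1) = (1 + 8 + 1 + 8 + 5) / 5 = 23/5 = 4.6
  mean(X_2) = (1 + 5 + 3 + 3 + 7) / 5 = 19/5 = 3.8

Step 2 — sample covariance S[i,j] = (1/(n-1)) · Σ_k (x_{k,i} - mean_i) · (x_{k,j} - mean_j), with n-1 = 4.
  S[X_1,X_1] = ((-3.6)·(-3.6) + (3.4)·(3.4) + (-3.6)·(-3.6) + (3.4)·(3.4) + (0.4)·(0.4)) / 4 = 49.2/4 = 12.3
  S[X_1,X_2] = ((-3.6)·(-2.8) + (3.4)·(1.2) + (-3.6)·(-0.8) + (3.4)·(-0.8) + (0.4)·(3.2)) / 4 = 15.6/4 = 3.9
  S[X_2,X_2] = ((-2.8)·(-2.8) + (1.2)·(1.2) + (-0.8)·(-0.8) + (-0.8)·(-0.8) + (3.2)·(3.2)) / 4 = 20.8/4 = 5.2

S is symmetric (S[j,i] = S[i,j]). Assembling:

S = [[12.3, 3.9],
 [3.9, 5.2]]


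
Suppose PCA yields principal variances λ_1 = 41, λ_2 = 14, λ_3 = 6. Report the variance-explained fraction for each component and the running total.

Step 1 — total variance = trace(Sigma) = Σ λ_i = 41 + 14 + 6 = 61.

Step 2 — fraction explained by component i = λ_i / Σ λ:
  PC1: 41/61 = 0.6721
  PC2: 14/61 = 0.2295
  PC3: 6/61 = 0.0984

Step 3 — cumulative fraction after k components = (λ_1 + ... + λ_k) / Σ λ:
  k = 1: 41/61 = 0.6721
  k = 2: (41 + 14)/61 = 55/61 = 0.9016
  k = 3: (41 + 14 + 6)/61 = 61/61 = 1

Summary (fraction, with percent):

explained: PC1 0.6721 (67.21%), PC2 0.2295 (22.95%), PC3 0.0984 (9.84%);  cumulative: 0.6721, 0.9016, 1


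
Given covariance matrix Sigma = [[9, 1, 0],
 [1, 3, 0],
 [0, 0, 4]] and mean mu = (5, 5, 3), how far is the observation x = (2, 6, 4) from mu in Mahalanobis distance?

Step 1 — centre the observation: (x - mu) = (-3, 1, 1).

Step 2 — invert Sigma (cofactor / det for 3×3, or solve directly):
  Sigma^{-1} = [[0.1154, -0.0385, 0],
 [-0.0385, 0.3462, 0],
 [0, 0, 0.25]].

Step 3 — form the quadratic (x - mu)^T · Sigma^{-1} · (x - mu):
  Sigma^{-1} · (x - mu) = (-0.3846, 0.4615, 0.25).
  (x - mu)^T · [Sigma^{-1} · (x - mu)] = (-3)·(-0.3846) + (1)·(0.4615) + (1)·(0.25) = 1.8654.

Step 4 — take square root: d = √(1.8654) ≈ 1.3658.

d(x, mu) = √(1.8654) ≈ 1.3658


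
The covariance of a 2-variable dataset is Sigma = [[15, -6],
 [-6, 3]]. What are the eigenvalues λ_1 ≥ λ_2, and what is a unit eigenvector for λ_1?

Step 1 — characteristic polynomial of 2×2 Sigma:
  det(Sigma - λI) = λ² - trace · λ + det = 0.
  trace = 15 + 3 = 18, det = 15·3 - (-6)² = 9.
Step 2 — discriminant:
  Δ = trace² - 4·det = 324 - 36 = 288.
Step 3 — eigenvalues:
  λ = (trace ± √Δ)/2 = (18 ± 16.9706)/2,
  λ_1 = 17.4853,  λ_2 = 0.5147.

Step 4 — unit eigenvector for λ_1: solve (Sigma - λ_1 I)v = 0. First row:
  (15 - 17.4853)·v_x + (-6)·v_y = 0, i.e. (-2.4853)·v_x + (-6)·v_y = 0,
  so v ∝ (b, λ_1 - a) = (-6, 2.4853); multiply by -1 so the first entry is positive: u = (6, -2.4853).
  ||u|| = √((6)² + (-2.4853)²) = √(42.1766) ≈ 6.4944,
  v_1 = u/||u|| ≈ (0.9239, -0.3827) (||v_1|| = 1).

λ_1 = 17.4853,  λ_2 = 0.5147;  v_1 ≈ (0.9239, -0.3827)


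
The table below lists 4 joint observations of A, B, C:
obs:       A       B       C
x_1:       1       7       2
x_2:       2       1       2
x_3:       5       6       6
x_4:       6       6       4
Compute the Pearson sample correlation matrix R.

Step 1 — column means:
  mean(A) = (1 + 2 + 5 + 6) / 4 = 14/4 = 3.5
  mean(B) = (7 + 1 + 6 + 6) / 4 = 20/4 = 5
  mean(C) = (2 + 2 + 6 + 4) / 4 = 14/4 = 3.5

Step 2 — sample variances and covariances s[i,j] = (1/(n-1)) · Σ_k (x_{k,i} - mean_i) · (x_{k,j} - mean_j), with n-1 = 3:
  s[A,A] = ((-2.5)·(-2.5) + (-1.5)·(-1.5) + (1.5)·(1.5) + (2.5)·(2.5)) / 3 = 17/3 = 5.6667
  s[A,B] = ((-2.5)·(2) + (-1.5)·(-4) + (1.5)·(1) + (2.5)·(1)) / 3 = 5/3 = 1.6667
  s[A,C] = ((-2.5)·(-1.5) + (-1.5)·(-1.5) + (1.5)·(2.5) + (2.5)·(0.5)) / 3 = 11/3 = 3.6667
  s[B,B] = ((2)·(2) + (-4)·(-4) + (1)·(1) + (1)·(1)) / 3 = 22/3 = 7.3333
  s[B,C] = ((2)·(-1.5) + (-4)·(-1.5) + (1)·(2.5) + (1)·(0.5)) / 3 = 6/3 = 2
  s[C,C] = ((-1.5)·(-1.5) + (-1.5)·(-1.5) + (2.5)·(2.5) + (0.5)·(0.5)) / 3 = 11/3 = 3.6667
  Sample standard deviations s_i = √(s[i,i]):
  s(A) = √(5.6667) = 2.3805
  s(B) = √(7.3333) = 2.708
  s(C) = √(3.6667) = 1.9149

Step 3 — r_{ij} = s_{ij} / (s_i · s_j):
  r[A,A] = 1 (diagonal).
  r[A,B] = 1.6667 / (2.3805 · 2.708) = 1.6667 / 6.4464 = 0.2585
  r[A,C] = 3.6667 / (2.3805 · 1.9149) = 3.6667 / 4.5583 = 0.8044
  r[B,B] = 1 (diagonal).
  r[B,C] = 2 / (2.708 · 1.9149) = 2 / 5.1854 = 0.3857
  r[C,C] = 1 (diagonal).

R is symmetric with unit diagonal. Assembling:

R = [[1, 0.2585, 0.8044],
 [0.2585, 1, 0.3857],
 [0.8044, 0.3857, 1]]


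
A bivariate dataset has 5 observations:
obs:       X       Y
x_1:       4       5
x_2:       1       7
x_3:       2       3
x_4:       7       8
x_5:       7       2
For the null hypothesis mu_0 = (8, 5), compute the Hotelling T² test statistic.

Step 1 — sample mean vector:
  mean(X) = (4 + 1 + 2 + 7 + 7) / 5 = 21/5 = 4.2
  mean(Y) = (5 + 7 + 3 + 8 + 2) / 5 = 25/5 = 5
  x̄ = (4.2, 5),  deviation x̄ - mu_0 = (4.2, 5) - (8, 5) = (-3.8, 0).

Step 2 — sample covariance matrix, S[i,j] = (1/(n-1)) · Σ_k (x_{k,i} - mean_i) · (x_{k,j} - mean_j), divisor n-1 = 4:
  S[X,X] = ((-0.2)·(-0.2) + (-3.2)·(-3.2) + (-2.2)·(-2.2) + (2.8)·(2.8) + (2.8)·(2.8)) / 4 = 30.8/4 = 7.7
  S[X,Y] = ((-0.2)·(0) + (-3.2)·(2) + (-2.2)·(-2) + (2.8)·(3) + (2.8)·(-3)) / 4 = -2/4 = -0.5
  S[Y,Y] = ((0)·(0) + (2)·(2) + (-2)·(-2) + (3)·(3) + (-3)·(-3)) / 4 = 26/4 = 6.5
  S = [[7.7, -0.5],
 [-0.5, 6.5]].

Step 3 — invert S. det(S) = 7.7·6.5 - (-0.5)² = 49.8.
  S^{-1} = (1/det) · [[d, -b], [-b, a]] = [[0.1305, 0.01],
 [0.01, 0.1546]].

Step 4 — quadratic form (x̄ - mu_0)^T · S^{-1} · (x̄ - mu_0):
  S^{-1} · (x̄ - mu_0) = (-0.496, -0.0382),
  (x̄ - mu_0)^T · [...] = (-3.8)·(-0.496) + (0)·(-0.0382) = 1.8847.

Step 5 — scale by n: T² = 5 · 1.8847 = 9.4237.

T² ≈ 9.4237


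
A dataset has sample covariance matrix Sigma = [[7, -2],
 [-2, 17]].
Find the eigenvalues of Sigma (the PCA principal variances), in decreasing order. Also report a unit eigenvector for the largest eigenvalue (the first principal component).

Step 1 — characteristic polynomial of 2×2 Sigma:
  det(Sigma - λI) = λ² - trace · λ + det = 0.
  trace = 7 + 17 = 24, det = 7·17 - (-2)² = 115.
Step 2 — discriminant:
  Δ = trace² - 4·det = 576 - 460 = 116.
Step 3 — eigenvalues:
  λ = (trace ± √Δ)/2 = (24 ± 10.7703)/2,
  λ_1 = 17.3852,  λ_2 = 6.6148.

Step 4 — unit eigenvector for λ_1: solve (Sigma - λ_1 I)v = 0. First row:
  (7 - 17.3852)·v_x + (-2)·v_y = 0, i.e. (-10.3852)·v_x + (-2)·v_y = 0,
  so v ∝ (b, λ_1 - a) = (-2, 10.3852); multiply by -1 so the first entry is positive: u = (2, -10.3852).
  ||u|| = √((2)² + (-10.3852)²) = √(111.8516) ≈ 10.576,
  v_1 = u/||u|| ≈ (0.1891, -0.982) (||v_1|| = 1).

λ_1 = 17.3852,  λ_2 = 6.6148;  v_1 ≈ (0.1891, -0.982)


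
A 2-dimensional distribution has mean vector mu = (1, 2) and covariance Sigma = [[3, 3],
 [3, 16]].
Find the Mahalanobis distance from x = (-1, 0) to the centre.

Step 1 — centre the observation: (x - mu) = (-2, -2).

Step 2 — invert Sigma. det(Sigma) = 3·16 - (3)² = 39.
  Sigma^{-1} = (1/det) · [[d, -b], [-b, a]] = [[0.4103, -0.0769],
 [-0.0769, 0.0769]].

Step 3 — form the quadratic (x - mu)^T · Sigma^{-1} · (x - mu):
  Sigma^{-1} · (x - mu) = (-0.6667, 0).
  (x - mu)^T · [Sigma^{-1} · (x - mu)] = (-2)·(-0.6667) + (-2)·(0) = 1.3333.

Step 4 — take square root: d = √(1.3333) ≈ 1.1547.

d(x, mu) = √(1.3333) ≈ 1.1547


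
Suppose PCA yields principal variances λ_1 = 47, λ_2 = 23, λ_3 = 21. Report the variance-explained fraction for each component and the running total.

Step 1 — total variance = trace(Sigma) = Σ λ_i = 47 + 23 + 21 = 91.

Step 2 — fraction explained by component i = λ_i / Σ λ:
  PC1: 47/91 = 0.5165
  PC2: 23/91 = 0.2527
  PC3: 21/91 = 0.2308

Step 3 — cumulative fraction after k components = (λ_1 + ... + λ_k) / Σ λ:
  k = 1: 47/91 = 0.5165
  k = 2: (47 + 23)/91 = 70/91 = 0.7692
  k = 3: (47 + 23 + 21)/91 = 91/91 = 1

Summary (fraction, with percent):

explained: PC1 0.5165 (51.65%), PC2 0.2527 (25.27%), PC3 0.2308 (23.08%);  cumulative: 0.5165, 0.7692, 1


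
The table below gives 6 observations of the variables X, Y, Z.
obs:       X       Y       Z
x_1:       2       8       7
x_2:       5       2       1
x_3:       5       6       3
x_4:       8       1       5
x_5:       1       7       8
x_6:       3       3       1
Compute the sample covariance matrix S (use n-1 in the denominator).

Step 1 — column means:
  mean(X) = (2 + 5 + 5 + 8 + 1 + 3) / 6 = 24/6 = 4
  mean(Y) = (8 + 2 + 6 + 1 + 7 + 3) / 6 = 27/6 = 4.5
  mean(Z) = (7 + 1 + 3 + 5 + 8 + 1) / 6 = 25/6 = 4.1667

Step 2 — sample covariance S[i,j] = (1/(n-1)) · Σ_k (x_{k,i} - mean_i) · (x_{k,j} - mean_j), with n-1 = 5.
  S[X,X] = ((-2)·(-2) + (1)·(1) + (1)·(1) + (4)·(4) + (-3)·(-3) + (-1)·(-1)) / 5 = 32/5 = 6.4
  S[X,Y] = ((-2)·(3.5) + (1)·(-2.5) + (1)·(1.5) + (4)·(-3.5) + (-3)·(2.5) + (-1)·(-1.5)) / 5 = -28/5 = -5.6
  S[X,Z] = ((-2)·(2.8333) + (1)·(-3.1667) + (1)·(-1.1667) + (4)·(0.8333) + (-3)·(3.8333) + (-1)·(-3.1667)) / 5 = -15/5 = -3
  S[Y,Y] = ((3.5)·(3.5) + (-2.5)·(-2.5) + (1.5)·(1.5) + (-3.5)·(-3.5) + (2.5)·(2.5) + (-1.5)·(-1.5)) / 5 = 41.5/5 = 8.3
  S[Y,Z] = ((3.5)·(2.8333) + (-2.5)·(-3.1667) + (1.5)·(-1.1667) + (-3.5)·(0.8333) + (2.5)·(3.8333) + (-1.5)·(-3.1667)) / 5 = 27.5/5 = 5.5
  S[Z,Z] = ((2.8333)·(2.8333) + (-3.1667)·(-3.1667) + (-1.1667)·(-1.1667) + (0.8333)·(0.8333) + (3.8333)·(3.8333) + (-3.1667)·(-3.1667)) / 5 = 44.8333/5 = 8.9667

S is symmetric (S[j,i] = S[i,j]). Assembling:

S = [[6.4, -5.6, -3],
 [-5.6, 8.3, 5.5],
 [-3, 5.5, 8.9667]]


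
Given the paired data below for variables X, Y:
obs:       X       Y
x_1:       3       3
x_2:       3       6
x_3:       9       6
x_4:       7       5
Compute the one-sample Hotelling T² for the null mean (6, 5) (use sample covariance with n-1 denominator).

Step 1 — sample mean vector:
  mean(X) = (3 + 3 + 9 + 7) / 4 = 22/4 = 5.5
  mean(Y) = (3 + 6 + 6 + 5) / 4 = 20/4 = 5
  x̄ = (5.5, 5),  deviation x̄ - mu_0 = (5.5, 5) - (6, 5) = (-0.5, 0).

Step 2 — sample covariance matrix, S[i,j] = (1/(n-1)) · Σ_k (x_{k,i} - mean_i) · (x_{k,j} - mean_j), divisor n-1 = 3:
  S[X,X] = ((-2.5)·(-2.5) + (-2.5)·(-2.5) + (3.5)·(3.5) + (1.5)·(1.5)) / 3 = 27/3 = 9
  S[X,Y] = ((-2.5)·(-2) + (-2.5)·(1) + (3.5)·(1) + (1.5)·(0)) / 3 = 6/3 = 2
  S[Y,Y] = ((-2)·(-2) + (1)·(1) + (1)·(1) + (0)·(0)) / 3 = 6/3 = 2
  S = [[9, 2],
 [2, 2]].

Step 3 — invert S. det(S) = 9·2 - (2)² = 14.
  S^{-1} = (1/det) · [[d, -b], [-b, a]] = [[0.1429, -0.1429],
 [-0.1429, 0.6429]].

Step 4 — quadratic form (x̄ - mu_0)^T · S^{-1} · (x̄ - mu_0):
  S^{-1} · (x̄ - mu_0) = (-0.0714, 0.0714),
  (x̄ - mu_0)^T · [...] = (-0.5)·(-0.0714) + (0)·(0.0714) = 0.0357.

Step 5 — scale by n: T² = 4 · 0.0357 = 0.1429.

T² ≈ 0.1429


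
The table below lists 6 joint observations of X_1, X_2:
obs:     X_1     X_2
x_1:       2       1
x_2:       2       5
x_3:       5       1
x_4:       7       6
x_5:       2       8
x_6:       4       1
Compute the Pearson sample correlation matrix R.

Step 1 — column means:
  mean(X_1) = (2 + 2 + 5 + 7 + 2 + 4) / 6 = 22/6 = 3.6667
  mean(X_2) = (1 + 5 + 1 + 6 + 8 + 1) / 6 = 22/6 = 3.6667

Step 2 — sample variances and covariances s[i,j] = (1/(n-1)) · Σ_k (x_{k,i} - mean_i) · (x_{k,j} - mean_j), with n-1 = 5:
  s[X_1,X_1] = ((-1.6667)·(-1.6667) + (-1.6667)·(-1.6667) + (1.3333)·(1.3333) + (3.3333)·(3.3333) + (-1.6667)·(-1.6667) + (0.3333)·(0.3333)) / 5 = 21.3333/5 = 4.2667
  s[X_1,X_2] = ((-1.6667)·(-2.6667) + (-1.6667)·(1.3333) + (1.3333)·(-2.6667) + (3.3333)·(2.3333) + (-1.6667)·(4.3333) + (0.3333)·(-2.6667)) / 5 = -1.6667/5 = -0.3333
  s[X_2,X_2] = ((-2.6667)·(-2.6667) + (1.3333)·(1.3333) + (-2.6667)·(-2.6667) + (2.3333)·(2.3333) + (4.3333)·(4.3333) + (-2.6667)·(-2.6667)) / 5 = 47.3333/5 = 9.4667
  Sample standard deviations s_i = √(s[i,i]):
  s(X_1) = √(4.2667) = 2.0656
  s(X_2) = √(9.4667) = 3.0768

Step 3 — r_{ij} = s_{ij} / (s_i · s_j):
  r[X_1,X_1] = 1 (diagonal).
  r[X_1,X_2] = -0.3333 / (2.0656 · 3.0768) = -0.3333 / 6.3554 = -0.0524
  r[X_2,X_2] = 1 (diagonal).

R is symmetric with unit diagonal. Assembling:

R = [[1, -0.0524],
 [-0.0524, 1]]


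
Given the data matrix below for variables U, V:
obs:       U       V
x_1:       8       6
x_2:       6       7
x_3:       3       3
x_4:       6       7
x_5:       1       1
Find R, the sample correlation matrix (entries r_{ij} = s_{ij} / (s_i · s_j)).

Step 1 — column means:
  mean(U) = (8 + 6 + 3 + 6 + 1) / 5 = 24/5 = 4.8
  mean(V) = (6 + 7 + 3 + 7 + 1) / 5 = 24/5 = 4.8

Step 2 — sample variances and covariances s[i,j] = (1/(n-1)) · Σ_k (x_{k,i} - mean_i) · (x_{k,j} - mean_j), with n-1 = 4:
  s[U,U] = ((3.2)·(3.2) + (1.2)·(1.2) + (-1.8)·(-1.8) + (1.2)·(1.2) + (-3.8)·(-3.8)) / 4 = 30.8/4 = 7.7
  s[U,V] = ((3.2)·(1.2) + (1.2)·(2.2) + (-1.8)·(-1.8) + (1.2)·(2.2) + (-3.8)·(-3.8)) / 4 = 26.8/4 = 6.7
  s[V,V] = ((1.2)·(1.2) + (2.2)·(2.2) + (-1.8)·(-1.8) + (2.2)·(2.2) + (-3.8)·(-3.8)) / 4 = 28.8/4 = 7.2
  Sample standard deviations s_i = √(s[i,i]):
  s(U) = √(7.7) = 2.7749
  s(V) = √(7.2) = 2.6833

Step 3 — r_{ij} = s_{ij} / (s_i · s_j):
  r[U,U] = 1 (diagonal).
  r[U,V] = 6.7 / (2.7749 · 2.6833) = 6.7 / 7.4458 = 0.8998
  r[V,V] = 1 (diagonal).

R is symmetric with unit diagonal. Assembling:

R = [[1, 0.8998],
 [0.8998, 1]]


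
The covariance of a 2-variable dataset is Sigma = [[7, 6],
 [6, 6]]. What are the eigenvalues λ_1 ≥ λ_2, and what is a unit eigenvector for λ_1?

Step 1 — characteristic polynomial of 2×2 Sigma:
  det(Sigma - λI) = λ² - trace · λ + det = 0.
  trace = 7 + 6 = 13, det = 7·6 - (6)² = 6.
Step 2 — discriminant:
  Δ = trace² - 4·det = 169 - 24 = 145.
Step 3 — eigenvalues:
  λ = (trace ± √Δ)/2 = (13 ± 12.0416)/2,
  λ_1 = 12.5208,  λ_2 = 0.4792.

Step 4 — unit eigenvector for λ_1: solve (Sigma - λ_1 I)v = 0. First row:
  (7 - 12.5208)·v_x + (6)·v_y = 0, i.e. (-5.5208)·v_x + (6)·v_y = 0,
  so v ∝ (b, λ_1 - a) = (6, 5.5208) = u.
  ||u|| = √((6)² + (5.5208)²) = √(66.4792) ≈ 8.1535,
  v_1 = u/||u|| ≈ (0.7359, 0.6771) (||v_1|| = 1).

λ_1 = 12.5208,  λ_2 = 0.4792;  v_1 ≈ (0.7359, 0.6771)


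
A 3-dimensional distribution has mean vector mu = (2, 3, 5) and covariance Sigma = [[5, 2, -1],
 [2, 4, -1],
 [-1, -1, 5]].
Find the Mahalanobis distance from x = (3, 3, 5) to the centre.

Step 1 — centre the observation: (x - mu) = (1, 0, 0).

Step 2 — invert Sigma (cofactor / det for 3×3, or solve directly):
  Sigma^{-1} = [[0.2533, -0.12, 0.0267],
 [-0.12, 0.32, 0.04],
 [0.0267, 0.04, 0.2133]].

Step 3 — form the quadratic (x - mu)^T · Sigma^{-1} · (x - mu):
  Sigma^{-1} · (x - mu) = (0.2533, -0.12, 0.0267).
  (x - mu)^T · [Sigma^{-1} · (x - mu)] = (1)·(0.2533) + (0)·(-0.12) + (0)·(0.0267) = 0.2533.

Step 4 — take square root: d = √(0.2533) ≈ 0.5033.

d(x, mu) = √(0.2533) ≈ 0.5033


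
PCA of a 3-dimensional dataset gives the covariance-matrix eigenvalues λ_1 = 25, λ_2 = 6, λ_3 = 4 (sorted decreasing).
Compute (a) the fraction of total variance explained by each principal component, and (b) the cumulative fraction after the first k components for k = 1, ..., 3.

Step 1 — total variance = trace(Sigma) = Σ λ_i = 25 + 6 + 4 = 35.

Step 2 — fraction explained by component i = λ_i / Σ λ:
  PC1: 25/35 = 0.7143
  PC2: 6/35 = 0.1714
  PC3: 4/35 = 0.1143

Step 3 — cumulative fraction after k components = (λ_1 + ... + λ_k) / Σ λ:
  k = 1: 25/35 = 0.7143
  k = 2: (25 + 6)/35 = 31/35 = 0.8857
  k = 3: (25 + 6 + 4)/35 = 35/35 = 1

Summary (fraction, with percent):

explained: PC1 0.7143 (71.43%), PC2 0.1714 (17.14%), PC3 0.1143 (11.43%);  cumulative: 0.7143, 0.8857, 1


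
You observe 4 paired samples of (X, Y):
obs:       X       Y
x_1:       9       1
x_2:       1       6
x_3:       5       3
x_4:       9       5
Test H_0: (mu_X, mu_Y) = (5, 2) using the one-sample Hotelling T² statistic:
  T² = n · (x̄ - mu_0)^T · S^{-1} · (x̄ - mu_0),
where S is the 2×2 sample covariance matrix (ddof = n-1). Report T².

Step 1 — sample mean vector:
  mean(X) = (9 + 1 + 5 + 9) / 4 = 24/4 = 6
  mean(Y) = (1 + 6 + 3 + 5) / 4 = 15/4 = 3.75
  x̄ = (6, 3.75),  deviation x̄ - mu_0 = (6, 3.75) - (5, 2) = (1, 1.75).

Step 2 — sample covariance matrix, S[i,j] = (1/(n-1)) · Σ_k (x_{k,i} - mean_i) · (x_{k,j} - mean_j), divisor n-1 = 3:
  S[X,X] = ((3)·(3) + (-5)·(-5) + (-1)·(-1) + (3)·(3)) / 3 = 44/3 = 14.6667
  S[X,Y] = ((3)·(-2.75) + (-5)·(2.25) + (-1)·(-0.75) + (3)·(1.25)) / 3 = -15/3 = -5
  S[Y,Y] = ((-2.75)·(-2.75) + (2.25)·(2.25) + (-0.75)·(-0.75) + (1.25)·(1.25)) / 3 = 14.75/3 = 4.9167
  S = [[14.6667, -5],
 [-5, 4.9167]].

Step 3 — invert S. det(S) = 14.6667·4.9167 - (-5)² = 47.1111.
  S^{-1} = (1/det) · [[d, -b], [-b, a]] = [[0.1044, 0.1061],
 [0.1061, 0.3113]].

Step 4 — quadratic form (x̄ - mu_0)^T · S^{-1} · (x̄ - mu_0):
  S^{-1} · (x̄ - mu_0) = (0.2901, 0.6509),
  (x̄ - mu_0)^T · [...] = (1)·(0.2901) + (1.75)·(0.6509) = 1.4292.

Step 5 — scale by n: T² = 4 · 1.4292 = 5.717.

T² ≈ 5.717


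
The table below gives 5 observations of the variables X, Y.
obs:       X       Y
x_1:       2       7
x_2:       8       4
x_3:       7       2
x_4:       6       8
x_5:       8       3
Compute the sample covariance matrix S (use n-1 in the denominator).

Step 1 — column means:
  mean(X) = (2 + 8 + 7 + 6 + 8) / 5 = 31/5 = 6.2
  mean(Y) = (7 + 4 + 2 + 8 + 3) / 5 = 24/5 = 4.8

Step 2 — sample covariance S[i,j] = (1/(n-1)) · Σ_k (x_{k,i} - mean_i) · (x_{k,j} - mean_j), with n-1 = 4.
  S[X,X] = ((-4.2)·(-4.2) + (1.8)·(1.8) + (0.8)·(0.8) + (-0.2)·(-0.2) + (1.8)·(1.8)) / 4 = 24.8/4 = 6.2
  S[X,Y] = ((-4.2)·(2.2) + (1.8)·(-0.8) + (0.8)·(-2.8) + (-0.2)·(3.2) + (1.8)·(-1.8)) / 4 = -16.8/4 = -4.2
  S[Y,Y] = ((2.2)·(2.2) + (-0.8)·(-0.8) + (-2.8)·(-2.8) + (3.2)·(3.2) + (-1.8)·(-1.8)) / 4 = 26.8/4 = 6.7

S is symmetric (S[j,i] = S[i,j]). Assembling:

S = [[6.2, -4.2],
 [-4.2, 6.7]]


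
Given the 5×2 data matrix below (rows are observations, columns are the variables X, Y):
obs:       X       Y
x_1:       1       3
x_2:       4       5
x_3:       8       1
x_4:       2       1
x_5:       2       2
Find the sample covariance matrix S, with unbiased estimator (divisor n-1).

Step 1 — column means:
  mean(X) = (1 + 4 + 8 + 2 + 2) / 5 = 17/5 = 3.4
  mean(Y) = (3 + 5 + 1 + 1 + 2) / 5 = 12/5 = 2.4

Step 2 — sample covariance S[i,j] = (1/(n-1)) · Σ_k (x_{k,i} - mean_i) · (x_{k,j} - mean_j), with n-1 = 4.
  S[X,X] = ((-2.4)·(-2.4) + (0.6)·(0.6) + (4.6)·(4.6) + (-1.4)·(-1.4) + (-1.4)·(-1.4)) / 4 = 31.2/4 = 7.8
  S[X,Y] = ((-2.4)·(0.6) + (0.6)·(2.6) + (4.6)·(-1.4) + (-1.4)·(-1.4) + (-1.4)·(-0.4)) / 4 = -3.8/4 = -0.95
  S[Y,Y] = ((0.6)·(0.6) + (2.6)·(2.6) + (-1.4)·(-1.4) + (-1.4)·(-1.4) + (-0.4)·(-0.4)) / 4 = 11.2/4 = 2.8

S is symmetric (S[j,i] = S[i,j]). Assembling:

S = [[7.8, -0.95],
 [-0.95, 2.8]]


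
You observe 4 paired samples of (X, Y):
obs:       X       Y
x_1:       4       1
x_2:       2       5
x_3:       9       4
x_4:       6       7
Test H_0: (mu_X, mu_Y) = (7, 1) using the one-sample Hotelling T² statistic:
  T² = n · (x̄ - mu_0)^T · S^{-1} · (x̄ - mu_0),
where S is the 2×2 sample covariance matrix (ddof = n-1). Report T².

Step 1 — sample mean vector:
  mean(X) = (4 + 2 + 9 + 6) / 4 = 21/4 = 5.25
  mean(Y) = (1 + 5 + 4 + 7) / 4 = 17/4 = 4.25
  x̄ = (5.25, 4.25),  deviation x̄ - mu_0 = (5.25, 4.25) - (7, 1) = (-1.75, 3.25).

Step 2 — sample covariance matrix, S[i,j] = (1/(n-1)) · Σ_k (x_{k,i} - mean_i) · (x_{k,j} - mean_j), divisor n-1 = 3:
  S[X,X] = ((-1.25)·(-1.25) + (-3.25)·(-3.25) + (3.75)·(3.75) + (0.75)·(0.75)) / 3 = 26.75/3 = 8.9167
  S[X,Y] = ((-1.25)·(-3.25) + (-3.25)·(0.75) + (3.75)·(-0.25) + (0.75)·(2.75)) / 3 = 2.75/3 = 0.9167
  S[Y,Y] = ((-3.25)·(-3.25) + (0.75)·(0.75) + (-0.25)·(-0.25) + (2.75)·(2.75)) / 3 = 18.75/3 = 6.25
  S = [[8.9167, 0.9167],
 [0.9167, 6.25]].

Step 3 — invert S. det(S) = 8.9167·6.25 - (0.9167)² = 54.8889.
  S^{-1} = (1/det) · [[d, -b], [-b, a]] = [[0.1139, -0.0167],
 [-0.0167, 0.1624]].

Step 4 — quadratic form (x̄ - mu_0)^T · S^{-1} · (x̄ - mu_0):
  S^{-1} · (x̄ - mu_0) = (-0.2535, 0.5572),
  (x̄ - mu_0)^T · [...] = (-1.75)·(-0.2535) + (3.25)·(0.5572) = 2.2546.

Step 5 — scale by n: T² = 4 · 2.2546 = 9.0182.

T² ≈ 9.0182


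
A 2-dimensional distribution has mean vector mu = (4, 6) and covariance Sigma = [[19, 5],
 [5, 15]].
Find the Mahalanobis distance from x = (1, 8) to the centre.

Step 1 — centre the observation: (x - mu) = (-3, 2).

Step 2 — invert Sigma. det(Sigma) = 19·15 - (5)² = 260.
  Sigma^{-1} = (1/det) · [[d, -b], [-b, a]] = [[0.0577, -0.0192],
 [-0.0192, 0.0731]].

Step 3 — form the quadratic (x - mu)^T · Sigma^{-1} · (x - mu):
  Sigma^{-1} · (x - mu) = (-0.2115, 0.2038).
  (x - mu)^T · [Sigma^{-1} · (x - mu)] = (-3)·(-0.2115) + (2)·(0.2038) = 1.0423.

Step 4 — take square root: d = √(1.0423) ≈ 1.0209.

d(x, mu) = √(1.0423) ≈ 1.0209


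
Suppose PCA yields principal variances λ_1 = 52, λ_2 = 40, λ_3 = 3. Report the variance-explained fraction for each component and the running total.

Step 1 — total variance = trace(Sigma) = Σ λ_i = 52 + 40 + 3 = 95.

Step 2 — fraction explained by component i = λ_i / Σ λ:
  PC1: 52/95 = 0.5474
  PC2: 40/95 = 0.4211
  PC3: 3/95 = 0.0316

Step 3 — cumulative fraction after k components = (λ_1 + ... + λ_k) / Σ λ:
  k = 1: 52/95 = 0.5474
  k = 2: (52 + 40)/95 = 92/95 = 0.9684
  k = 3: (52 + 40 + 3)/95 = 95/95 = 1

Summary (fraction, with percent):

explained: PC1 0.5474 (54.74%), PC2 0.4211 (42.11%), PC3 0.0316 (3.16%);  cumulative: 0.5474, 0.9684, 1


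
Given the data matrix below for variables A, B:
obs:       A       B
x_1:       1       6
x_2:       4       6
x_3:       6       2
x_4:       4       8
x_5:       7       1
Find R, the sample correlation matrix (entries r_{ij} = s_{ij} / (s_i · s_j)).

Step 1 — column means:
  mean(A) = (1 + 4 + 6 + 4 + 7) / 5 = 22/5 = 4.4
  mean(B) = (6 + 6 + 2 + 8 + 1) / 5 = 23/5 = 4.6

Step 2 — sample variances and covariances s[i,j] = (1/(n-1)) · Σ_k (x_{k,i} - mean_i) · (x_{k,j} - mean_j), with n-1 = 4:
  s[A,A] = ((-3.4)·(-3.4) + (-0.4)·(-0.4) + (1.6)·(1.6) + (-0.4)·(-0.4) + (2.6)·(2.6)) / 4 = 21.2/4 = 5.3
  s[A,B] = ((-3.4)·(1.4) + (-0.4)·(1.4) + (1.6)·(-2.6) + (-0.4)·(3.4) + (2.6)·(-3.6)) / 4 = -20.2/4 = -5.05
  s[B,B] = ((1.4)·(1.4) + (1.4)·(1.4) + (-2.6)·(-2.6) + (3.4)·(3.4) + (-3.6)·(-3.6)) / 4 = 35.2/4 = 8.8
  Sample standard deviations s_i = √(s[i,i]):
  s(A) = √(5.3) = 2.3022
  s(B) = √(8.8) = 2.9665

Step 3 — r_{ij} = s_{ij} / (s_i · s_j):
  r[A,A] = 1 (diagonal).
  r[A,B] = -5.05 / (2.3022 · 2.9665) = -5.05 / 6.8293 = -0.7395
  r[B,B] = 1 (diagonal).

R is symmetric with unit diagonal. Assembling:

R = [[1, -0.7395],
 [-0.7395, 1]]


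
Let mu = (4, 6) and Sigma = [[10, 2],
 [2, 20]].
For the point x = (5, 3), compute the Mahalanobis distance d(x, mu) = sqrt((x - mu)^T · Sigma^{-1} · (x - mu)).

Step 1 — centre the observation: (x - mu) = (1, -3).

Step 2 — invert Sigma. det(Sigma) = 10·20 - (2)² = 196.
  Sigma^{-1} = (1/det) · [[d, -b], [-b, a]] = [[0.102, -0.0102],
 [-0.0102, 0.051]].

Step 3 — form the quadratic (x - mu)^T · Sigma^{-1} · (x - mu):
  Sigma^{-1} · (x - mu) = (0.1327, -0.1633).
  (x - mu)^T · [Sigma^{-1} · (x - mu)] = (1)·(0.1327) + (-3)·(-0.1633) = 0.6224.

Step 4 — take square root: d = √(0.6224) ≈ 0.789.

d(x, mu) = √(0.6224) ≈ 0.789


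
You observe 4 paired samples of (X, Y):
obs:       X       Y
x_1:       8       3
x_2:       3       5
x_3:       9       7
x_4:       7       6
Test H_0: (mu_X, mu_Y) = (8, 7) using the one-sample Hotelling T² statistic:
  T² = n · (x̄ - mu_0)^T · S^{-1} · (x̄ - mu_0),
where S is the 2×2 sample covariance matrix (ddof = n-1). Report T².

Step 1 — sample mean vector:
  mean(X) = (8 + 3 + 9 + 7) / 4 = 27/4 = 6.75
  mean(Y) = (3 + 5 + 7 + 6) / 4 = 21/4 = 5.25
  x̄ = (6.75, 5.25),  deviation x̄ - mu_0 = (6.75, 5.25) - (8, 7) = (-1.25, -1.75).

Step 2 — sample covariance matrix, S[i,j] = (1/(n-1)) · Σ_k (x_{k,i} - mean_i) · (x_{k,j} - mean_j), divisor n-1 = 3:
  S[X,X] = ((1.25)·(1.25) + (-3.75)·(-3.75) + (2.25)·(2.25) + (0.25)·(0.25)) / 3 = 20.75/3 = 6.9167
  S[X,Y] = ((1.25)·(-2.25) + (-3.75)·(-0.25) + (2.25)·(1.75) + (0.25)·(0.75)) / 3 = 2.25/3 = 0.75
  S[Y,Y] = ((-2.25)·(-2.25) + (-0.25)·(-0.25) + (1.75)·(1.75) + (0.75)·(0.75)) / 3 = 8.75/3 = 2.9167
  S = [[6.9167, 0.75],
 [0.75, 2.9167]].

Step 3 — invert S. det(S) = 6.9167·2.9167 - (0.75)² = 19.6111.
  S^{-1} = (1/det) · [[d, -b], [-b, a]] = [[0.1487, -0.0382],
 [-0.0382, 0.3527]].

Step 4 — quadratic form (x̄ - mu_0)^T · S^{-1} · (x̄ - mu_0):
  S^{-1} · (x̄ - mu_0) = (-0.119, -0.5694),
  (x̄ - mu_0)^T · [...] = (-1.25)·(-0.119) + (-1.75)·(-0.5694) = 1.1452.

Step 5 — scale by n: T² = 4 · 1.1452 = 4.5807.

T² ≈ 4.5807
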